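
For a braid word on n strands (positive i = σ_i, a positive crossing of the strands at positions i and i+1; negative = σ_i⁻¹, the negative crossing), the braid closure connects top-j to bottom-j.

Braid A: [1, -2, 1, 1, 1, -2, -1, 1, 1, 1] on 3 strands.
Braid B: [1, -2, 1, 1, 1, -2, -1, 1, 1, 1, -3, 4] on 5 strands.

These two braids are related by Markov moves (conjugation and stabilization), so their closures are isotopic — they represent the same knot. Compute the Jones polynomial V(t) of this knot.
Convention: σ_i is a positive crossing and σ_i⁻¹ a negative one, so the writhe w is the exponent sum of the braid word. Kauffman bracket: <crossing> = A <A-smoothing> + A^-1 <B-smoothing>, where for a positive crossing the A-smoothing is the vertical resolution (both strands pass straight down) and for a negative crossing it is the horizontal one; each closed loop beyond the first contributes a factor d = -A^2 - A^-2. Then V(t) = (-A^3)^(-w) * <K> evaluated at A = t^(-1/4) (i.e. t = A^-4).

t^8 - 2*t^7 + 3*t^6 - 4*t^5 + 3*t^4 - 3*t^3 + 3*t^2 - t + 1

Derivation:
Markov-equivalent braids have isotopic closures, hence identical knot invariants. Strip the Markov moves from each word to reach a common short braid β, then compute V(t) once on β.
Braid A: s1 s2^-1 s1 s1 s1 s2^-1 s1^-1 s1 s1 s1 on 3 strands has no conjugating prefix/suffix or stabilization to strip; take β = s1 s2^-1 s1 s1 s1 s2^-1 s1^-1 s1 s1 s1.
Braid B: s1 s2^-1 s1 s1 s1 s2^-1 s1^-1 s1 s1 s1 s3^-1 s4 on 5 strands reduces by inverse Markov moves (closure unchanged at each step):
  Destabilize: the word has the form β·s4 where s4 occurs only as the final letter (β ∈ B_4); drop it and the last strand → 4 strands.
  Destabilize: the word has the form β·s3^-1 where s3^-1 occurs only as the final letter (β ∈ B_3); drop it and the last strand → 3 strands.
Reduced to β = s1 s2^-1 s1 s1 s1 s2^-1 s1^-1 s1 s1 s1 on 3 strands, 10 crossings.
Both give the same β = s1 s2^-1 s1 s1 s1 s2^-1 s1^-1 s1 s1 s1 on 3 strands, so one state sum suffices:
First cancel adjacent σ_i σ_i⁻¹ pairs (Reidemeister II — same braid, same closure): s1 s2^-1 s1 s1 s1 s2^-1 s1^-1 s1 s1 s1 → s1 s2^-1 s1 s1 s1 s2^-1 s1 s1.
Braid: s1 s2^-1 s1 s1 s1 s2^-1 s1 s1 on 3 strands, 8 crossings.
Writhe w = (#positive) - (#negative) = 6 - 2 = 4.
Enumerate smoothing states for the bracket polynomial. There are 2^8 = 256 states.
Smooth each crossing (0=||, 1=⌣⌢); contribution A^(Σ sign_k(1-2s_k)) * d^(L-1).
Tabulate the states by total A-exponent and number of loops L (A-exp: L × count):
  A^8: L=3 ×1
  A^6: L=2 ×8
  A^4: L=1 ×21, L=3 ×7
  A^2: L=2 ×54, L=4 ×2
  A^0: L=3 ×70
  A^-2: L=4 ×56
  A^-4: L=5 ×28
  A^-6: L=6 ×8
  A^-8: L=7 ×1
Each group contributes A^e * Σ count * d^(L-1):
Powers of d = -A^2 - A^-2: d^2 = A^4 + 2 + A^-4; d^3 = -A^6 - 3*A^2 - 3*A^-2 - A^-6; d^4 = A^8 + 4*A^4 + 6 + 4*A^-4 + A^-8; d^5 = -A^10 - 5*A^6 - 10*A^2 - 10*A^-2 - 5*A^-6 - A^-10; d^6 = A^12 + 6*A^8 + 15*A^4 + 20 + 15*A^-4 + 6*A^-8 + A^-12.
  A^8 * (d^2) = A^12 + 2*A^8 + A^4
  A^6 * (8*d) = -8*A^8 - 8*A^4
  A^4 * (21 + 7*d^2) = 7*A^8 + 35*A^4 + 7
  A^2 * (54*d + 2*d^3) = -2*A^8 - 60*A^4 - 60 - 2*A^-4
  A^0 * (70*d^2) = 70*A^4 + 140 + 70*A^-4
  A^-2 * (56*d^3) = -56*A^4 - 168 - 168*A^-4 - 56*A^-8
  A^-4 * (28*d^4) = 28*A^4 + 112 + 168*A^-4 + 112*A^-8 + 28*A^-12
  A^-6 * (8*d^5) = -8*A^4 - 40 - 80*A^-4 - 80*A^-8 - 40*A^-12 - 8*A^-16
  A^-8 * (d^6) = A^4 + 6 + 15*A^-4 + 20*A^-8 + 15*A^-12 + 6*A^-16 + A^-20
Summing the groups: <K> = A^12 - A^8 + 3*A^4 - 3 + 3*A^-4 - 4*A^-8 + 3*A^-12 - 2*A^-16 + A^-20
Normalise by the writhe: (-A^3)^(-w) = (-A^3)^(-4) = A^-12, so f(A) = A^-12 * <K> = 1 - A^-4 + 3*A^-8 - 3*A^-12 + 3*A^-16 - 4*A^-20 + 3*A^-24 - 2*A^-28 + A^-32.
Substitute A = t^(-1/4), i.e. A^e → t^(-e/4): V(t) = t^8 - 2*t^7 + 3*t^6 - 4*t^5 + 3*t^4 - 3*t^3 + 3*t^2 - t + 1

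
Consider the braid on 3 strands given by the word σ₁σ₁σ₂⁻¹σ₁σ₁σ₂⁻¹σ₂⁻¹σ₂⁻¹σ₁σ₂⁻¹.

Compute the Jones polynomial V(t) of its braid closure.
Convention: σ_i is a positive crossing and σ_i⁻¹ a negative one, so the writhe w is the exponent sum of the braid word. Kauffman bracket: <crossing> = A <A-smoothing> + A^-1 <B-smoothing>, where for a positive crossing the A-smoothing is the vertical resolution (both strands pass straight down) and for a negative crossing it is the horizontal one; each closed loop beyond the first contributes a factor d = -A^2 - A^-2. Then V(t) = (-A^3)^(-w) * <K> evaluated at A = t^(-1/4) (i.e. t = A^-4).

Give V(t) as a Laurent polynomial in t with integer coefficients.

-t^5 + 3*t^4 - 6*t^3 + 9*t^2 - 11*t + 13 - 11*t^-1 + 9*t^-2 - 6*t^-3 + 3*t^-4 - t^-5

Derivation:
Braid: s1 s1 s2^-1 s1 s1 s2^-1 s2^-1 s2^-1 s1 s2^-1 on 3 strands, 10 crossings.
Writhe w = (#positive) - (#negative) = 5 - 5 = 0.
State-sum expansion of <K>. There are 2^10 = 1024 states.
Each crossing splits two ways (0=vertical, 1=horizontal). The state's weight is A^(#A-smoothings - #B-smoothings) * d^(loops - 1).
Tabulate the states by total A-exponent and number of loops L (A-exp: L × count):
  A^10: L=6 ×1
  A^8: L=5 ×10
  A^6: L=4 ×43, L=6 ×2
  A^4: L=3 ×98, L=5 ×22
  A^2: L=2 ×121, L=4 ×83, L=6 ×6
  A^0: L=1 ×73, L=3 ×140, L=5 ×38, L=7 ×1
  A^-2: L=2 ×121, L=4 ×79, L=6 ×10
  A^-4: L=3 ×95, L=5 ×24, L=7 ×1
  A^-6: L=4 ×42, L=6 ×3
  A^-8: L=5 ×10
  A^-10: L=6 ×1
Each group contributes A^e * Σ count * d^(L-1):
Powers of d = -A^2 - A^-2: d^2 = A^4 + 2 + A^-4; d^3 = -A^6 - 3*A^2 - 3*A^-2 - A^-6; d^4 = A^8 + 4*A^4 + 6 + 4*A^-4 + A^-8; d^5 = -A^10 - 5*A^6 - 10*A^2 - 10*A^-2 - 5*A^-6 - A^-10; d^6 = A^12 + 6*A^8 + 15*A^4 + 20 + 15*A^-4 + 6*A^-8 + A^-12.
  A^10 * (d^5) = -A^20 - 5*A^16 - 10*A^12 - 10*A^8 - 5*A^4 - 1
  A^8 * (10*d^4) = 10*A^16 + 40*A^12 + 60*A^8 + 40*A^4 + 10
  A^6 * (43*d^3 + 2*d^5) = -2*A^16 - 53*A^12 - 149*A^8 - 149*A^4 - 53 - 2*A^-4
  A^4 * (98*d^2 + 22*d^4) = 22*A^12 + 186*A^8 + 328*A^4 + 186 + 22*A^-4
  A^2 * (121*d + 83*d^3 + 6*d^5) = -6*A^12 - 113*A^8 - 430*A^4 - 430 - 113*A^-4 - 6*A^-8
  A^0 * (73 + 140*d^2 + 38*d^4 + d^6) = A^12 + 44*A^8 + 307*A^4 + 601 + 307*A^-4 + 44*A^-8 + A^-12
  A^-2 * (121*d + 79*d^3 + 10*d^5) = -10*A^8 - 129*A^4 - 458 - 458*A^-4 - 129*A^-8 - 10*A^-12
  A^-4 * (95*d^2 + 24*d^4 + d^6) = A^8 + 30*A^4 + 206 + 354*A^-4 + 206*A^-8 + 30*A^-12 + A^-16
  A^-6 * (42*d^3 + 3*d^5) = -3*A^4 - 57 - 156*A^-4 - 156*A^-8 - 57*A^-12 - 3*A^-16
  A^-8 * (10*d^4) = 10 + 40*A^-4 + 60*A^-8 + 40*A^-12 + 10*A^-16
  A^-10 * (d^5) = -1 - 5*A^-4 - 10*A^-8 - 10*A^-12 - 5*A^-16 - A^-20
Summing the groups: <K> = -A^20 + 3*A^16 - 6*A^12 + 9*A^8 - 11*A^4 + 13 - 11*A^-4 + 9*A^-8 - 6*A^-12 + 3*A^-16 - A^-20
Normalise by the writhe: (-A^3)^(-w) = (-A^3)^(0) = 1, so f(A) = 1 * <K> = -A^20 + 3*A^16 - 6*A^12 + 9*A^8 - 11*A^4 + 13 - 11*A^-4 + 9*A^-8 - 6*A^-12 + 3*A^-16 - A^-20.
Substitute A = t^(-1/4), i.e. A^e → t^(-e/4): V(t) = -t^5 + 3*t^4 - 6*t^3 + 9*t^2 - 11*t + 13 - 11*t^-1 + 9*t^-2 - 6*t^-3 + 3*t^-4 - t^-5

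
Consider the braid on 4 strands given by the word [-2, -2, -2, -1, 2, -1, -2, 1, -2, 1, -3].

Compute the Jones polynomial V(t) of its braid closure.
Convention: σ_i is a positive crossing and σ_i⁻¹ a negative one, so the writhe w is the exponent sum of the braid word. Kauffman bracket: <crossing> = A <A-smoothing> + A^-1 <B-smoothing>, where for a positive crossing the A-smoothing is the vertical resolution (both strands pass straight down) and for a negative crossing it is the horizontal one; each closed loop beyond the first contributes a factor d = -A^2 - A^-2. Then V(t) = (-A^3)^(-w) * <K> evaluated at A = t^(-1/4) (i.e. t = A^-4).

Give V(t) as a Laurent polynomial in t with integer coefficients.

-1 + 3*t^-1 - 3*t^-2 + 5*t^-3 - 5*t^-4 + 4*t^-5 - 3*t^-6 + 2*t^-7 - t^-8

Derivation:
The presented braid s2^-1 s2^-1 s2^-1 s1^-1 s2 s1^-1 s2^-1 s1 s2^-1 s1 s3^-1 on 4 strands reduces by inverse Markov moves (closure unchanged at each step):
  Destabilize: the word has the form β·s3^-1 where s3^-1 occurs only as the final letter (β ∈ B_3); drop it and the last strand → 3 strands.
Reduced to β = s2^-1 s2^-1 s2^-1 s1^-1 s2 s1^-1 s2^-1 s1 s2^-1 s1 on 3 strands, 10 crossings.
Compute on β:
Braid: s2^-1 s2^-1 s2^-1 s1^-1 s2 s1^-1 s2^-1 s1 s2^-1 s1 on 3 strands, 10 crossings.
Writhe w = (#positive) - (#negative) = 3 - 7 = -4.
Computing the Kauffman bracket via state sum. There are 2^10 = 1024 states.
For each crossing: s=0 is the vertical smoothing, s=1 horizontal. Crossing k contributes A^(sign_k * (1 - 2*s_k)); loop factor d = -A^2 - A^-2.
Tabulate the states by total A-exponent and number of loops L (A-exp: L × count):
  A^10: L=6 ×1
  A^8: L=5 ×10
  A^6: L=4 ×41, L=6 ×4
  A^4: L=3 ×88, L=5 ×31, L=7 ×1
  A^2: L=2 ×102, L=4 ×99, L=6 ×9
  A^0: L=1 ×54, L=3 ×162, L=5 ×36
  A^-2: L=2 ×134, L=4 ×74, L=6 ×2
  A^-4: L=1 ×30, L=3 ×82, L=5 ×8
  A^-6: L=2 ×32, L=4 ×13
  A^-8: L=1 ×3, L=3 ×7
  A^-10: L=2 ×1
Each group contributes A^e * Σ count * d^(L-1):
Powers of d = -A^2 - A^-2: d^2 = A^4 + 2 + A^-4; d^3 = -A^6 - 3*A^2 - 3*A^-2 - A^-6; d^4 = A^8 + 4*A^4 + 6 + 4*A^-4 + A^-8; d^5 = -A^10 - 5*A^6 - 10*A^2 - 10*A^-2 - 5*A^-6 - A^-10; d^6 = A^12 + 6*A^8 + 15*A^4 + 20 + 15*A^-4 + 6*A^-8 + A^-12.
  A^10 * (d^5) = -A^20 - 5*A^16 - 10*A^12 - 10*A^8 - 5*A^4 - 1
  A^8 * (10*d^4) = 10*A^16 + 40*A^12 + 60*A^8 + 40*A^4 + 10
  A^6 * (41*d^3 + 4*d^5) = -4*A^16 - 61*A^12 - 163*A^8 - 163*A^4 - 61 - 4*A^-4
  A^4 * (88*d^2 + 31*d^4 + d^6) = A^16 + 37*A^12 + 227*A^8 + 382*A^4 + 227 + 37*A^-4 + A^-8
  A^2 * (102*d + 99*d^3 + 9*d^5) = -9*A^12 - 144*A^8 - 489*A^4 - 489 - 144*A^-4 - 9*A^-8
  A^0 * (54 + 162*d^2 + 36*d^4) = 36*A^8 + 306*A^4 + 594 + 306*A^-4 + 36*A^-8
  A^-2 * (134*d + 74*d^3 + 2*d^5) = -2*A^8 - 84*A^4 - 376 - 376*A^-4 - 84*A^-8 - 2*A^-12
  A^-4 * (30 + 82*d^2 + 8*d^4) = 8*A^4 + 114 + 242*A^-4 + 114*A^-8 + 8*A^-12
  A^-6 * (32*d + 13*d^3) = -13 - 71*A^-4 - 71*A^-8 - 13*A^-12
  A^-8 * (3 + 7*d^2) = 7*A^-4 + 17*A^-8 + 7*A^-12
  A^-10 * (d) = -A^-8 - A^-12
Summing the groups: <K> = -A^20 + 2*A^16 - 3*A^12 + 4*A^8 - 5*A^4 + 5 - 3*A^-4 + 3*A^-8 - A^-12
Normalise by the writhe: (-A^3)^(-w) = (-A^3)^(4) = A^12, so f(A) = A^12 * <K> = -A^32 + 2*A^28 - 3*A^24 + 4*A^20 - 5*A^16 + 5*A^12 - 3*A^8 + 3*A^4 - 1.
Substitute A = t^(-1/4), i.e. A^e → t^(-e/4): V(t) = -1 + 3*t^-1 - 3*t^-2 + 5*t^-3 - 5*t^-4 + 4*t^-5 - 3*t^-6 + 2*t^-7 - t^-8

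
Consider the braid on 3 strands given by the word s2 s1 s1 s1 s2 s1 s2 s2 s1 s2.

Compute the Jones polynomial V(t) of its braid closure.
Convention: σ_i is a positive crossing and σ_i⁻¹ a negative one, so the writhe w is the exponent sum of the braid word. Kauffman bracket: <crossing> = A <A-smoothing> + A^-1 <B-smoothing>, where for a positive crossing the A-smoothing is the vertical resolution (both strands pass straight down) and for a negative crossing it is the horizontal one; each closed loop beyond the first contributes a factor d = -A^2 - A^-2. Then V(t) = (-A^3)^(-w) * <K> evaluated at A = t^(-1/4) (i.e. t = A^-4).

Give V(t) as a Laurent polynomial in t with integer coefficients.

Braid: s2 s1 s1 s1 s2 s1 s2 s2 s1 s2 on 3 strands, 10 crossings.
Writhe w = (#positive) - (#negative) = 10 - 0 = 10.
State-sum expansion of <K>. There are 2^10 = 1024 states.
Each crossing splits two ways (0=vertical, 1=horizontal). The state's weight is A^(#A-smoothings - #B-smoothings) * d^(loops - 1).
Tabulate the states by total A-exponent and number of loops L (A-exp: L × count):
  A^10: L=3 ×1
  A^8: L=2 ×10
  A^6: L=1 ×25, L=3 ×20
  A^4: L=2 ×100, L=4 ×20
  A^2: L=1 ×36, L=3 ×164, L=5 ×10
  A^0: L=2 ×108, L=4 ×142, L=6 ×2
  A^-2: L=1 ×12, L=3 ×129, L=5 ×69
  A^-4: L=2 ×24, L=4 ×78, L=6 ×18
  A^-6: L=3 ×19, L=5 ×24, L=7 ×2
  A^-8: L=4 ×7, L=6 ×3
  A^-10: L=5 ×1
Each group contributes A^e * Σ count * d^(L-1):
Powers of d = -A^2 - A^-2: d^2 = A^4 + 2 + A^-4; d^3 = -A^6 - 3*A^2 - 3*A^-2 - A^-6; d^4 = A^8 + 4*A^4 + 6 + 4*A^-4 + A^-8; d^5 = -A^10 - 5*A^6 - 10*A^2 - 10*A^-2 - 5*A^-6 - A^-10; d^6 = A^12 + 6*A^8 + 15*A^4 + 20 + 15*A^-4 + 6*A^-8 + A^-12.
  A^10 * (d^2) = A^14 + 2*A^10 + A^6
  A^8 * (10*d) = -10*A^10 - 10*A^6
  A^6 * (25 + 20*d^2) = 20*A^10 + 65*A^6 + 20*A^2
  A^4 * (100*d + 20*d^3) = -20*A^10 - 160*A^6 - 160*A^2 - 20*A^-2
  A^2 * (36 + 164*d^2 + 10*d^4) = 10*A^10 + 204*A^6 + 424*A^2 + 204*A^-2 + 10*A^-6
  A^0 * (108*d + 142*d^3 + 2*d^5) = -2*A^10 - 152*A^6 - 554*A^2 - 554*A^-2 - 152*A^-6 - 2*A^-10
  A^-2 * (12 + 129*d^2 + 69*d^4) = 69*A^6 + 405*A^2 + 684*A^-2 + 405*A^-6 + 69*A^-10
  A^-4 * (24*d + 78*d^3 + 18*d^5) = -18*A^6 - 168*A^2 - 438*A^-2 - 438*A^-6 - 168*A^-10 - 18*A^-14
  A^-6 * (19*d^2 + 24*d^4 + 2*d^6) = 2*A^6 + 36*A^2 + 145*A^-2 + 222*A^-6 + 145*A^-10 + 36*A^-14 + 2*A^-18
  A^-8 * (7*d^3 + 3*d^5) = -3*A^2 - 22*A^-2 - 51*A^-6 - 51*A^-10 - 22*A^-14 - 3*A^-18
  A^-10 * (d^4) = A^-2 + 4*A^-6 + 6*A^-10 + 4*A^-14 + A^-18
Summing the groups: <K> = A^14 + A^6 - A^-10
Normalise by the writhe: (-A^3)^(-w) = (-A^3)^(-10) = A^-30, so f(A) = A^-30 * <K> = A^-16 + A^-24 - A^-40.
Substitute A = t^(-1/4), i.e. A^e → t^(-e/4): V(t) = -t^10 + t^6 + t^4

Answer: -t^10 + t^6 + t^4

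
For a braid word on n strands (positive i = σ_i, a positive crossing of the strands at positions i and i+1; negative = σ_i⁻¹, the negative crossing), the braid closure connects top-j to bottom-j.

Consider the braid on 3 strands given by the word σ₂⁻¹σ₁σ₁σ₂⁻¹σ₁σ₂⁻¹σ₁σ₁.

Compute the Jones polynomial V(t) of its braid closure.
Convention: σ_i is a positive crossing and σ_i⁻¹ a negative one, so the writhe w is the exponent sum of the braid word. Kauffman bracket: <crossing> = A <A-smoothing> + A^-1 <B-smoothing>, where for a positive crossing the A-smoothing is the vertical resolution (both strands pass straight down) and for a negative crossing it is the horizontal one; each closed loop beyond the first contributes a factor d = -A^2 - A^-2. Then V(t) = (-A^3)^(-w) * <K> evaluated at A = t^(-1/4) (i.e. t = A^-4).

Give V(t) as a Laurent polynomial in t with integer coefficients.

-t^6 + 3*t^5 - 5*t^4 + 6*t^3 - 6*t^2 + 6*t - 4 + 3*t^-1 - t^-2

Derivation:
Braid: s2^-1 s1 s1 s2^-1 s1 s2^-1 s1 s1 on 3 strands, 8 crossings.
Writhe w = (#positive) - (#negative) = 5 - 3 = 2.
Enumerate smoothing states for the bracket polynomial. There are 2^8 = 256 states.
Smooth each crossing (0=||, 1=⌣⌢); contribution A^(Σ sign_k(1-2s_k)) * d^(L-1).
Tabulate the states by total A-exponent and number of loops L (A-exp: L × count):
  A^8: L=4 ×1
  A^6: L=3 ×8
  A^4: L=2 ×26, L=4 ×2
  A^2: L=1 ×35, L=3 ×21
  A^0: L=2 ×63, L=4 ×7
  A^-2: L=3 ×55, L=5 ×1
  A^-4: L=4 ×28
  A^-6: L=5 ×8
  A^-8: L=6 ×1
Each group contributes A^e * Σ count * d^(L-1):
Powers of d = -A^2 - A^-2: d^2 = A^4 + 2 + A^-4; d^3 = -A^6 - 3*A^2 - 3*A^-2 - A^-6; d^4 = A^8 + 4*A^4 + 6 + 4*A^-4 + A^-8; d^5 = -A^10 - 5*A^6 - 10*A^2 - 10*A^-2 - 5*A^-6 - A^-10.
  A^8 * (d^3) = -A^14 - 3*A^10 - 3*A^6 - A^2
  A^6 * (8*d^2) = 8*A^10 + 16*A^6 + 8*A^2
  A^4 * (26*d + 2*d^3) = -2*A^10 - 32*A^6 - 32*A^2 - 2*A^-2
  A^2 * (35 + 21*d^2) = 21*A^6 + 77*A^2 + 21*A^-2
  A^0 * (63*d + 7*d^3) = -7*A^6 - 84*A^2 - 84*A^-2 - 7*A^-6
  A^-2 * (55*d^2 + d^4) = A^6 + 59*A^2 + 116*A^-2 + 59*A^-6 + A^-10
  A^-4 * (28*d^3) = -28*A^2 - 84*A^-2 - 84*A^-6 - 28*A^-10
  A^-6 * (8*d^4) = 8*A^2 + 32*A^-2 + 48*A^-6 + 32*A^-10 + 8*A^-14
  A^-8 * (d^5) = -A^2 - 5*A^-2 - 10*A^-6 - 10*A^-10 - 5*A^-14 - A^-18
Summing the groups: <K> = -A^14 + 3*A^10 - 4*A^6 + 6*A^2 - 6*A^-2 + 6*A^-6 - 5*A^-10 + 3*A^-14 - A^-18
Normalise by the writhe: (-A^3)^(-w) = (-A^3)^(-2) = A^-6, so f(A) = A^-6 * <K> = -A^8 + 3*A^4 - 4 + 6*A^-4 - 6*A^-8 + 6*A^-12 - 5*A^-16 + 3*A^-20 - A^-24.
Substitute A = t^(-1/4), i.e. A^e → t^(-e/4): V(t) = -t^6 + 3*t^5 - 5*t^4 + 6*t^3 - 6*t^2 + 6*t - 4 + 3*t^-1 - t^-2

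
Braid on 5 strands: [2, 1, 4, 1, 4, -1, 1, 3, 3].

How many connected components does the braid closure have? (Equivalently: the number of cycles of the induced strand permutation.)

Track the strand permutation on 5 strands, starting from identity.
  step 1: s2 swaps positions 2,3 -> [1 3 2 4 5]
  step 2: s1 swaps positions 1,2 -> [3 1 2 4 5]
  step 3: s4 swaps positions 4,5 -> [3 1 2 5 4]
  step 4: s1 swaps positions 1,2 -> [1 3 2 5 4]
  step 5: s4 swaps positions 4,5 -> [1 3 2 4 5]
  step 6: s1^-1 swaps positions 1,2 -> [3 1 2 4 5]
  step 7: s1 swaps positions 1,2 -> [1 3 2 4 5]
  step 8: s3 swaps positions 3,4 -> [1 3 4 2 5]
  step 9: s3 swaps positions 3,4 -> [1 3 2 4 5]
Final permutation (position -> original strand): [1 3 2 4 5]
Closure components = cycle count of this permutation = 4.

Answer: 4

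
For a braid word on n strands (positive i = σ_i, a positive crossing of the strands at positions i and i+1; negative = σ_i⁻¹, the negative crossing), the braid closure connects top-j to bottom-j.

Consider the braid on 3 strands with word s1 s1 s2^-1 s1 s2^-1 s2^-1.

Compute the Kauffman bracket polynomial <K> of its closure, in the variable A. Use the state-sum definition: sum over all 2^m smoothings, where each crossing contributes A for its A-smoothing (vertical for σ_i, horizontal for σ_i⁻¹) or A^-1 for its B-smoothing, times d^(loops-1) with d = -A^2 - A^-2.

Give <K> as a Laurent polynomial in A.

Braid: s1 s1 s2^-1 s1 s2^-1 s2^-1 on 3 strands, 6 crossings.
Writhe w = (#positive) - (#negative) = 3 - 3 = 0.
Enumerate smoothing states for the bracket polynomial. There are 2^6 = 64 states.
Each crossing splits two ways (0=vertical, 1=horizontal). The state's weight is A^(#A-smoothings - #B-smoothings) * d^(loops - 1).
Tabulate the states by total A-exponent and number of loops L (A-exp: L × count):
  A^6: L=4 ×1
  A^4: L=3 ×6
  A^2: L=2 ×14, L=4 ×1
  A^0: L=1 ×13, L=3 ×7
  A^-2: L=2 ×14, L=4 ×1
  A^-4: L=3 ×6
  A^-6: L=4 ×1
Each group contributes A^e * Σ count * d^(L-1):
Powers of d = -A^2 - A^-2: d^2 = A^4 + 2 + A^-4; d^3 = -A^6 - 3*A^2 - 3*A^-2 - A^-6.
  A^6 * (d^3) = -A^12 - 3*A^8 - 3*A^4 - 1
  A^4 * (6*d^2) = 6*A^8 + 12*A^4 + 6
  A^2 * (14*d + d^3) = -A^8 - 17*A^4 - 17 - A^-4
  A^0 * (13 + 7*d^2) = 7*A^4 + 27 + 7*A^-4
  A^-2 * (14*d + d^3) = -A^4 - 17 - 17*A^-4 - A^-8
  A^-4 * (6*d^2) = 6 + 12*A^-4 + 6*A^-8
  A^-6 * (d^3) = -1 - 3*A^-4 - 3*A^-8 - A^-12
Summing the groups: <K> = -A^12 + 2*A^8 - 2*A^4 + 3 - 2*A^-4 + 2*A^-8 - A^-12

Answer: -A^12 + 2*A^8 - 2*A^4 + 3 - 2*A^-4 + 2*A^-8 - A^-12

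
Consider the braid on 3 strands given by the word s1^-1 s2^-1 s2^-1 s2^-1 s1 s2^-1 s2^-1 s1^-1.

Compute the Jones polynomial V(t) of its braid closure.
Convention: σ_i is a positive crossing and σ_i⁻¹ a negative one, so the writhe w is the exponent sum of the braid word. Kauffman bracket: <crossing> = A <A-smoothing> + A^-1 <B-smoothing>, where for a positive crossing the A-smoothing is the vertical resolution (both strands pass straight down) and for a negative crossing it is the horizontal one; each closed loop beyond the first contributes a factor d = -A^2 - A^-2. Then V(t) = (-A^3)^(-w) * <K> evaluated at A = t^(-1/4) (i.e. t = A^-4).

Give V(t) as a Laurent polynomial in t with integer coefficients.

Braid: s1^-1 s2^-1 s2^-1 s2^-1 s1 s2^-1 s2^-1 s1^-1 on 3 strands, 8 crossings.
Writhe w = (#positive) - (#negative) = 1 - 7 = -6.
State-sum expansion of <K>. There are 2^8 = 256 states.
Smooth each crossing (0=||, 1=⌣⌢); contribution A^(Σ sign_k(1-2s_k)) * d^(L-1).
Tabulate the states by total A-exponent and number of loops L (A-exp: L × count):
  A^8: L=6 ×1
  A^6: L=5 ×8
  A^4: L=4 ×27, L=6 ×1
  A^2: L=3 ×49, L=5 ×7
  A^0: L=2 ×49, L=4 ×21
  A^-2: L=1 ×22, L=3 ×34
  A^-4: L=2 ×27, L=4 ×1
  A^-6: L=1 ×5, L=3 ×3
  A^-8: L=2 ×1
Each group contributes A^e * Σ count * d^(L-1):
Powers of d = -A^2 - A^-2: d^2 = A^4 + 2 + A^-4; d^3 = -A^6 - 3*A^2 - 3*A^-2 - A^-6; d^4 = A^8 + 4*A^4 + 6 + 4*A^-4 + A^-8; d^5 = -A^10 - 5*A^6 - 10*A^2 - 10*A^-2 - 5*A^-6 - A^-10.
  A^8 * (d^5) = -A^18 - 5*A^14 - 10*A^10 - 10*A^6 - 5*A^2 - A^-2
  A^6 * (8*d^4) = 8*A^14 + 32*A^10 + 48*A^6 + 32*A^2 + 8*A^-2
  A^4 * (27*d^3 + d^5) = -A^14 - 32*A^10 - 91*A^6 - 91*A^2 - 32*A^-2 - A^-6
  A^2 * (49*d^2 + 7*d^4) = 7*A^10 + 77*A^6 + 140*A^2 + 77*A^-2 + 7*A^-6
  A^0 * (49*d + 21*d^3) = -21*A^6 - 112*A^2 - 112*A^-2 - 21*A^-6
  A^-2 * (22 + 34*d^2) = 34*A^2 + 90*A^-2 + 34*A^-6
  A^-4 * (27*d + d^3) = -A^2 - 30*A^-2 - 30*A^-6 - A^-10
  A^-6 * (5 + 3*d^2) = 3*A^-2 + 11*A^-6 + 3*A^-10
  A^-8 * (d) = -A^-6 - A^-10
Summing the groups: <K> = -A^18 + 2*A^14 - 3*A^10 + 3*A^6 - 3*A^2 + 3*A^-2 - A^-6 + A^-10
Normalise by the writhe: (-A^3)^(-w) = (-A^3)^(6) = A^18, so f(A) = A^18 * <K> = -A^36 + 2*A^32 - 3*A^28 + 3*A^24 - 3*A^20 + 3*A^16 - A^12 + A^8.
Substitute A = t^(-1/4), i.e. A^e → t^(-e/4): V(t) = t^-2 - t^-3 + 3*t^-4 - 3*t^-5 + 3*t^-6 - 3*t^-7 + 2*t^-8 - t^-9

Answer: t^-2 - t^-3 + 3*t^-4 - 3*t^-5 + 3*t^-6 - 3*t^-7 + 2*t^-8 - t^-9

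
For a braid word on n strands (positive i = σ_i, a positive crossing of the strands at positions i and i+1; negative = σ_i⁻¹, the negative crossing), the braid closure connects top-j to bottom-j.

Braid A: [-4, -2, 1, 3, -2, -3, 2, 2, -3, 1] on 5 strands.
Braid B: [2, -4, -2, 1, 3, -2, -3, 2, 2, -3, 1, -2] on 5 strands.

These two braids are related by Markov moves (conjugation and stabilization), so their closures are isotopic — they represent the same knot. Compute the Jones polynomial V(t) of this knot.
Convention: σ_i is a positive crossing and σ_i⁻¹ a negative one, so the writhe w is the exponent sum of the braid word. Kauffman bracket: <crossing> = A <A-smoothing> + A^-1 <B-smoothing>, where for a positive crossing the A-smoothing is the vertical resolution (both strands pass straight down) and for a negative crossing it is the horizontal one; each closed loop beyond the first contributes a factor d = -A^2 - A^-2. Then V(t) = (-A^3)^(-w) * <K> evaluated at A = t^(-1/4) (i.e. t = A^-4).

t^3 - t^2 + t - 1 + t^-1 - t^-2 + t^-3

Derivation:
Markov-equivalent braids have isotopic closures, hence identical knot invariants. Strip the Markov moves from each word to reach a common short braid β, then compute V(t) once on β.
Braid A: s4^-1 s2^-1 s1 s3 s2^-1 s3^-1 s2 s2 s3^-1 s1 on 5 strands has no conjugating prefix/suffix or stabilization to strip; take β = s4^-1 s2^-1 s1 s3 s2^-1 s3^-1 s2 s2 s3^-1 s1.
Braid B: s2 s4^-1 s2^-1 s1 s3 s2^-1 s3^-1 s2 s2 s3^-1 s1 s2^-1 on 5 strands reduces by inverse Markov moves (closure unchanged at each step):
  Deconjugate: the word is γ·β·γ⁻¹ with γ = s2 (prefix) and γ⁻¹ = s2^-1 (suffix); strip both.
Reduced to β = s4^-1 s2^-1 s1 s3 s2^-1 s3^-1 s2 s2 s3^-1 s1 on 5 strands, 10 crossings.
Both give the same β = s4^-1 s2^-1 s1 s3 s2^-1 s3^-1 s2 s2 s3^-1 s1 on 5 strands, so one state sum suffices:
Braid: s4^-1 s2^-1 s1 s3 s2^-1 s3^-1 s2 s2 s3^-1 s1 on 5 strands, 10 crossings.
Writhe w = (#positive) - (#negative) = 5 - 5 = 0.
Enumerate smoothing states for the bracket polynomial. There are 2^10 = 1024 states.
Smooth each crossing (0=||, 1=⌣⌢); contribution A^(Σ sign_k(1-2s_k)) * d^(L-1).
Tabulate the states by total A-exponent and number of loops L (A-exp: L × count):
  A^10: L=4 ×1
  A^8: L=3 ×9, L=5 ×1
  A^6: L=2 ×27, L=4 ×18
  A^4: L=1 ×28, L=3 ×78, L=5 ×14
  A^2: L=2 ×116, L=4 ×88, L=6 ×6
  A^0: L=1 ×27, L=3 ×178, L=5 ×46, L=7 ×1
  A^-2: L=2 ×78, L=4 ×123, L=6 ×9
  A^-4: L=1 ×6, L=3 ×78, L=5 ×36
  A^-6: L=2 ×11, L=4 ×31, L=6 ×3
  A^-8: L=3 ×6, L=5 ×4
  A^-10: L=4 ×1
Each group contributes A^e * Σ count * d^(L-1):
Powers of d = -A^2 - A^-2: d^2 = A^4 + 2 + A^-4; d^3 = -A^6 - 3*A^2 - 3*A^-2 - A^-6; d^4 = A^8 + 4*A^4 + 6 + 4*A^-4 + A^-8; d^5 = -A^10 - 5*A^6 - 10*A^2 - 10*A^-2 - 5*A^-6 - A^-10; d^6 = A^12 + 6*A^8 + 15*A^4 + 20 + 15*A^-4 + 6*A^-8 + A^-12.
  A^10 * (d^3) = -A^16 - 3*A^12 - 3*A^8 - A^4
  A^8 * (9*d^2 + d^4) = A^16 + 13*A^12 + 24*A^8 + 13*A^4 + 1
  A^6 * (27*d + 18*d^3) = -18*A^12 - 81*A^8 - 81*A^4 - 18
  A^4 * (28 + 78*d^2 + 14*d^4) = 14*A^12 + 134*A^8 + 268*A^4 + 134 + 14*A^-4
  A^2 * (116*d + 88*d^3 + 6*d^5) = -6*A^12 - 118*A^8 - 440*A^4 - 440 - 118*A^-4 - 6*A^-8
  A^0 * (27 + 178*d^2 + 46*d^4 + d^6) = A^12 + 52*A^8 + 377*A^4 + 679 + 377*A^-4 + 52*A^-8 + A^-12
  A^-2 * (78*d + 123*d^3 + 9*d^5) = -9*A^8 - 168*A^4 - 537 - 537*A^-4 - 168*A^-8 - 9*A^-12
  A^-4 * (6 + 78*d^2 + 36*d^4) = 36*A^4 + 222 + 378*A^-4 + 222*A^-8 + 36*A^-12
  A^-6 * (11*d + 31*d^3 + 3*d^5) = -3*A^4 - 46 - 134*A^-4 - 134*A^-8 - 46*A^-12 - 3*A^-16
  A^-8 * (6*d^2 + 4*d^4) = 4 + 22*A^-4 + 36*A^-8 + 22*A^-12 + 4*A^-16
  A^-10 * (d^3) = -A^-4 - 3*A^-8 - 3*A^-12 - A^-16
Summing the groups: <K> = A^12 - A^8 + A^4 - 1 + A^-4 - A^-8 + A^-12
Normalise by the writhe: (-A^3)^(-w) = (-A^3)^(0) = 1, so f(A) = 1 * <K> = A^12 - A^8 + A^4 - 1 + A^-4 - A^-8 + A^-12.
Substitute A = t^(-1/4), i.e. A^e → t^(-e/4): V(t) = t^3 - t^2 + t - 1 + t^-1 - t^-2 + t^-3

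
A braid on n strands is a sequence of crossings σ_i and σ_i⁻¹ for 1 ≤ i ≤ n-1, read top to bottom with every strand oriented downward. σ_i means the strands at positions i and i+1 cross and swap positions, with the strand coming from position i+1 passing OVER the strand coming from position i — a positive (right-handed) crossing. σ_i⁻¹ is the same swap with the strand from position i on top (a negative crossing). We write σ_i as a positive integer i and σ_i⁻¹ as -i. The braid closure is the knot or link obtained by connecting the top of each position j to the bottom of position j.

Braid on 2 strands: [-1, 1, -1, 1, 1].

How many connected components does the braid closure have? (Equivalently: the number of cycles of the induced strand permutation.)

Track the strand permutation on 2 strands, starting from identity.
  step 1: s1^-1 swaps positions 1,2 -> [2 1]
  step 2: s1 swaps positions 1,2 -> [1 2]
  step 3: s1^-1 swaps positions 1,2 -> [2 1]
  step 4: s1 swaps positions 1,2 -> [1 2]
  step 5: s1 swaps positions 1,2 -> [2 1]
Final permutation (position -> original strand): [2 1]
Closure components = cycle count of this permutation = 1.

Answer: 1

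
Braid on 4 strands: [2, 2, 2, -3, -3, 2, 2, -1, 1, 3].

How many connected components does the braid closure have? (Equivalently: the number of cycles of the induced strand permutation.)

2

Derivation:
Track the strand permutation on 4 strands, starting from identity.
  step 1: s2 swaps positions 2,3 -> [1 3 2 4]
  step 2: s2 swaps positions 2,3 -> [1 2 3 4]
  step 3: s2 swaps positions 2,3 -> [1 3 2 4]
  step 4: s3^-1 swaps positions 3,4 -> [1 3 4 2]
  step 5: s3^-1 swaps positions 3,4 -> [1 3 2 4]
  step 6: s2 swaps positions 2,3 -> [1 2 3 4]
  step 7: s2 swaps positions 2,3 -> [1 3 2 4]
  step 8: s1^-1 swaps positions 1,2 -> [3 1 2 4]
  step 9: s1 swaps positions 1,2 -> [1 3 2 4]
  step 10: s3 swaps positions 3,4 -> [1 3 4 2]
Final permutation (position -> original strand): [1 3 4 2]
Closure components = cycle count of this permutation = 2.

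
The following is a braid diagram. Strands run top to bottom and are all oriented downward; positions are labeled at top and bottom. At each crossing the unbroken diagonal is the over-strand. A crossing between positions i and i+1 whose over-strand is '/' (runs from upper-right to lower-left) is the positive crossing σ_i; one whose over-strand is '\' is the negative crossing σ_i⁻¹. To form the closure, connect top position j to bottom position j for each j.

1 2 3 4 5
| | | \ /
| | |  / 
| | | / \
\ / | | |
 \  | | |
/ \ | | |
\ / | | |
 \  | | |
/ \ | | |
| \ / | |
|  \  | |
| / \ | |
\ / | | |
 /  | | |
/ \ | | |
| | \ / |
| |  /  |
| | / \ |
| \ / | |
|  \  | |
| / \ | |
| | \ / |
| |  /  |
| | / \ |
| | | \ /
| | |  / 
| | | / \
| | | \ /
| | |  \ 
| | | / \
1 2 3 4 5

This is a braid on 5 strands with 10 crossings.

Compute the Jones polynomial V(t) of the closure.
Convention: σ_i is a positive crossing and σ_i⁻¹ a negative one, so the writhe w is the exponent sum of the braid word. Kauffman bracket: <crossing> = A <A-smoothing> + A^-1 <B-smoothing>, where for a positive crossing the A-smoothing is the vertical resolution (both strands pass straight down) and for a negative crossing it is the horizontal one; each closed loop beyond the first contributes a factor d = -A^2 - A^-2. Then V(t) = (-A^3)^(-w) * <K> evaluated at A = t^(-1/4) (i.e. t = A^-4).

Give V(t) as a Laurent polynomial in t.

Reading the diagram top to bottom ('/'-over between positions i,i+1 = s_i, '\'-over = s_i^-1): braid word = s4 s1^-1 s1^-1 s2^-1 s1 s3 s2^-1 s3 s4 s4^-1.
The presented braid s4 s1^-1 s1^-1 s2^-1 s1 s3 s2^-1 s3 s4 s4^-1 on 5 strands reduces by inverse Markov moves (closure unchanged at each step):
  Deconjugate: the word is γ·β·γ⁻¹ with γ = s4 (prefix) and γ⁻¹ = s4^-1 (suffix); strip both.
  Destabilize: the word has the form β·s4 where s4 occurs only as the final letter (β ∈ B_4); drop it and the last strand → 4 strands.
Reduced to β = s1^-1 s1^-1 s2^-1 s1 s3 s2^-1 s3 on 4 strands, 7 crossings.
Compute on β:
Braid: s1^-1 s1^-1 s2^-1 s1 s3 s2^-1 s3 on 4 strands, 7 crossings.
Writhe w = (#positive) - (#negative) = 3 - 4 = -1.
State-sum expansion of <K>. There are 2^7 = 128 states.
For each crossing: s=0 is the vertical smoothing, s=1 horizontal. Crossing k contributes A^(sign_k * (1 - 2*s_k)); loop factor d = -A^2 - A^-2.
Tabulate the states by total A-exponent and number of loops L (A-exp: L × count):
  A^7: L=4 ×1
  A^5: L=3 ×7
  A^3: L=2 ×17, L=4 ×4
  A^1: L=1 ×14, L=3 ×20, L=5 ×1
  A^-1: L=2 ×27, L=4 ×8
  A^-3: L=1 ×5, L=3 ×15, L=5 ×1
  A^-5: L=2 ×4, L=4 ×3
  A^-7: L=3 ×1
Each group contributes A^e * Σ count * d^(L-1):
Powers of d = -A^2 - A^-2: d^2 = A^4 + 2 + A^-4; d^3 = -A^6 - 3*A^2 - 3*A^-2 - A^-6; d^4 = A^8 + 4*A^4 + 6 + 4*A^-4 + A^-8.
  A^7 * (d^3) = -A^13 - 3*A^9 - 3*A^5 - A
  A^5 * (7*d^2) = 7*A^9 + 14*A^5 + 7*A
  A^3 * (17*d + 4*d^3) = -4*A^9 - 29*A^5 - 29*A - 4*A^-3
  A^1 * (14 + 20*d^2 + d^4) = A^9 + 24*A^5 + 60*A + 24*A^-3 + A^-7
  A^-1 * (27*d + 8*d^3) = -8*A^5 - 51*A - 51*A^-3 - 8*A^-7
  A^-3 * (5 + 15*d^2 + d^4) = A^5 + 19*A + 41*A^-3 + 19*A^-7 + A^-11
  A^-5 * (4*d + 3*d^3) = -3*A - 13*A^-3 - 13*A^-7 - 3*A^-11
  A^-7 * (d^2) = A^-3 + 2*A^-7 + A^-11
Summing the groups: <K> = -A^13 + A^9 - A^5 + 2*A - 2*A^-3 + A^-7 - A^-11
Normalise by the writhe: (-A^3)^(-w) = (-A^3)^(1) = -A^3, so f(A) = -A^3 * <K> = A^16 - A^12 + A^8 - 2*A^4 + 2 - A^-4 + A^-8.
Substitute A = t^(-1/4), i.e. A^e → t^(-e/4): V(t) = t^2 - t + 2 - 2*t^-1 + t^-2 - t^-3 + t^-4

Answer: t^2 - t + 2 - 2*t^-1 + t^-2 - t^-3 + t^-4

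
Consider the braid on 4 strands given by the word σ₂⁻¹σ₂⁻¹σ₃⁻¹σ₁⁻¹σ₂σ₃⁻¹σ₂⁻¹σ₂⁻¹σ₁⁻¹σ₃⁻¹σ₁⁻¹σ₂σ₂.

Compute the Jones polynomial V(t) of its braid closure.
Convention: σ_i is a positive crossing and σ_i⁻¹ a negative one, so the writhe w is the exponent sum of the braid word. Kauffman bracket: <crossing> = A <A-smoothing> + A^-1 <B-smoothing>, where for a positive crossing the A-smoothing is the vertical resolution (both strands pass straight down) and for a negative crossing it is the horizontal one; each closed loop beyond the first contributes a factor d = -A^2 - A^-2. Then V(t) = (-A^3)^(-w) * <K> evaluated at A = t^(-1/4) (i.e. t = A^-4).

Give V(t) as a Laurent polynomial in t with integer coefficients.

t^-2 - t^-3 + 3*t^-4 - 3*t^-5 + 4*t^-6 - 4*t^-7 + 2*t^-8 - 2*t^-9 + t^-10

Derivation:
The presented braid s2^-1 s2^-1 s3^-1 s1^-1 s2 s3^-1 s2^-1 s2^-1 s1^-1 s3^-1 s1^-1 s2 s2 on 4 strands reduces by inverse Markov moves (closure unchanged at each step):
  Deconjugate: the word is γ·β·γ⁻¹ with γ = s2^-1 s2^-1 (prefix) and γ⁻¹ = s2 s2 (suffix); strip both.
Reduced to β = s3^-1 s1^-1 s2 s3^-1 s2^-1 s2^-1 s1^-1 s3^-1 s1^-1 on 4 strands, 9 crossings.
Compute on β:
Braid: s3^-1 s1^-1 s2 s3^-1 s2^-1 s2^-1 s1^-1 s3^-1 s1^-1 on 4 strands, 9 crossings.
Writhe w = (#positive) - (#negative) = 1 - 8 = -7.
Computing the Kauffman bracket via state sum. There are 2^9 = 512 states.
Each crossing splits two ways (0=vertical, 1=horizontal). The state's weight is A^(#A-smoothings - #B-smoothings) * d^(loops - 1).
Tabulate the states by total A-exponent and number of loops L (A-exp: L × count):
  A^9: L=6 ×1
  A^7: L=5 ×9
  A^5: L=4 ×34, L=6 ×2
  A^3: L=3 ×67, L=5 ×17
  A^1: L=2 ×69, L=4 ×56, L=6 ×1
  A^-1: L=1 ×30, L=3 ×88, L=5 ×8
  A^-3: L=2 ×61, L=4 ×23
  A^-5: L=1 ×9, L=3 ×26, L=5 ×1
  A^-7: L=2 ×6, L=4 ×3
  A^-9: L=3 ×1
Each group contributes A^e * Σ count * d^(L-1):
Powers of d = -A^2 - A^-2: d^2 = A^4 + 2 + A^-4; d^3 = -A^6 - 3*A^2 - 3*A^-2 - A^-6; d^4 = A^8 + 4*A^4 + 6 + 4*A^-4 + A^-8; d^5 = -A^10 - 5*A^6 - 10*A^2 - 10*A^-2 - 5*A^-6 - A^-10.
  A^9 * (d^5) = -A^19 - 5*A^15 - 10*A^11 - 10*A^7 - 5*A^3 - A^-1
  A^7 * (9*d^4) = 9*A^15 + 36*A^11 + 54*A^7 + 36*A^3 + 9*A^-1
  A^5 * (34*d^3 + 2*d^5) = -2*A^15 - 44*A^11 - 122*A^7 - 122*A^3 - 44*A^-1 - 2*A^-5
  A^3 * (67*d^2 + 17*d^4) = 17*A^11 + 135*A^7 + 236*A^3 + 135*A^-1 + 17*A^-5
  A^1 * (69*d + 56*d^3 + d^5) = -A^11 - 61*A^7 - 247*A^3 - 247*A^-1 - 61*A^-5 - A^-9
  A^-1 * (30 + 88*d^2 + 8*d^4) = 8*A^7 + 120*A^3 + 254*A^-1 + 120*A^-5 + 8*A^-9
  A^-3 * (61*d + 23*d^3) = -23*A^3 - 130*A^-1 - 130*A^-5 - 23*A^-9
  A^-5 * (9 + 26*d^2 + d^4) = A^3 + 30*A^-1 + 67*A^-5 + 30*A^-9 + A^-13
  A^-7 * (6*d + 3*d^3) = -3*A^-1 - 15*A^-5 - 15*A^-9 - 3*A^-13
  A^-9 * (d^2) = A^-5 + 2*A^-9 + A^-13
Summing the groups: <K> = -A^19 + 2*A^15 - 2*A^11 + 4*A^7 - 4*A^3 + 3*A^-1 - 3*A^-5 + A^-9 - A^-13
Normalise by the writhe: (-A^3)^(-w) = (-A^3)^(7) = -A^21, so f(A) = -A^21 * <K> = A^40 - 2*A^36 + 2*A^32 - 4*A^28 + 4*A^24 - 3*A^20 + 3*A^16 - A^12 + A^8.
Substitute A = t^(-1/4), i.e. A^e → t^(-e/4): V(t) = t^-2 - t^-3 + 3*t^-4 - 3*t^-5 + 4*t^-6 - 4*t^-7 + 2*t^-8 - 2*t^-9 + t^-10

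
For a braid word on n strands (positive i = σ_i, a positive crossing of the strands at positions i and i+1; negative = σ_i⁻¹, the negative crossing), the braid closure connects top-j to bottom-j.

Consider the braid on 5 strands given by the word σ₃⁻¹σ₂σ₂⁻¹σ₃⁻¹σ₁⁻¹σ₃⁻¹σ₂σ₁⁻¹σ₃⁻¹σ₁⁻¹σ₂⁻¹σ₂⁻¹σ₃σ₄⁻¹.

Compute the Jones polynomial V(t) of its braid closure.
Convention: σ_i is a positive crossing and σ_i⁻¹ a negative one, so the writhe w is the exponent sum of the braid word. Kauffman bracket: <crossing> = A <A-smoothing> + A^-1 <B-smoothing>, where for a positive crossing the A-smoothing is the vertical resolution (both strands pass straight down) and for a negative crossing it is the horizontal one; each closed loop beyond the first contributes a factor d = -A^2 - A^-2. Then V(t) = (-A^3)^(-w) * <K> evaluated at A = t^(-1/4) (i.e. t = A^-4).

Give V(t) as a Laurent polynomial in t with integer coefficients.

The presented braid s3^-1 s2 s2^-1 s3^-1 s1^-1 s3^-1 s2 s1^-1 s3^-1 s1^-1 s2^-1 s2^-1 s3 s4^-1 on 5 strands reduces by inverse Markov moves (closure unchanged at each step):
  Destabilize: the word has the form β·s4^-1 where s4^-1 occurs only as the final letter (β ∈ B_4); drop it and the last strand → 4 strands.
  Deconjugate: the word is γ·β·γ⁻¹ with γ = s3^-1 s2 (prefix) and γ⁻¹ = s2^-1 s3 (suffix); strip both.
Reduced to β = s2^-1 s3^-1 s1^-1 s3^-1 s2 s1^-1 s3^-1 s1^-1 s2^-1 on 4 strands, 9 crossings.
Compute on β:
Braid: s2^-1 s3^-1 s1^-1 s3^-1 s2 s1^-1 s3^-1 s1^-1 s2^-1 on 4 strands, 9 crossings.
Writhe w = (#positive) - (#negative) = 1 - 8 = -7.
Enumerate smoothing states for the bracket polynomial. There are 2^9 = 512 states.
For each crossing: s=0 is the vertical smoothing, s=1 horizontal. Crossing k contributes A^(sign_k * (1 - 2*s_k)); loop factor d = -A^2 - A^-2.
Tabulate the states by total A-exponent and number of loops L (A-exp: L × count):
  A^9: L=6 ×1
  A^7: L=5 ×9
  A^5: L=4 ×35, L=6 ×1
  A^3: L=3 ×74, L=5 ×10
  A^1: L=2 ×85, L=4 ×41
  A^-1: L=1 ×42, L=3 ×80, L=5 ×4
  A^-3: L=2 ×65, L=4 ×19
  A^-5: L=1 ×9, L=3 ×26, L=5 ×1
  A^-7: L=2 ×6, L=4 ×3
  A^-9: L=3 ×1
Each group contributes A^e * Σ count * d^(L-1):
Powers of d = -A^2 - A^-2: d^2 = A^4 + 2 + A^-4; d^3 = -A^6 - 3*A^2 - 3*A^-2 - A^-6; d^4 = A^8 + 4*A^4 + 6 + 4*A^-4 + A^-8; d^5 = -A^10 - 5*A^6 - 10*A^2 - 10*A^-2 - 5*A^-6 - A^-10.
  A^9 * (d^5) = -A^19 - 5*A^15 - 10*A^11 - 10*A^7 - 5*A^3 - A^-1
  A^7 * (9*d^4) = 9*A^15 + 36*A^11 + 54*A^7 + 36*A^3 + 9*A^-1
  A^5 * (35*d^3 + d^5) = -A^15 - 40*A^11 - 115*A^7 - 115*A^3 - 40*A^-1 - A^-5
  A^3 * (74*d^2 + 10*d^4) = 10*A^11 + 114*A^7 + 208*A^3 + 114*A^-1 + 10*A^-5
  A^1 * (85*d + 41*d^3) = -41*A^7 - 208*A^3 - 208*A^-1 - 41*A^-5
  A^-1 * (42 + 80*d^2 + 4*d^4) = 4*A^7 + 96*A^3 + 226*A^-1 + 96*A^-5 + 4*A^-9
  A^-3 * (65*d + 19*d^3) = -19*A^3 - 122*A^-1 - 122*A^-5 - 19*A^-9
  A^-5 * (9 + 26*d^2 + d^4) = A^3 + 30*A^-1 + 67*A^-5 + 30*A^-9 + A^-13
  A^-7 * (6*d + 3*d^3) = -3*A^-1 - 15*A^-5 - 15*A^-9 - 3*A^-13
  A^-9 * (d^2) = A^-5 + 2*A^-9 + A^-13
Summing the groups: <K> = -A^19 + 3*A^15 - 4*A^11 + 6*A^7 - 6*A^3 + 5*A^-1 - 5*A^-5 + 2*A^-9 - A^-13
Normalise by the writhe: (-A^3)^(-w) = (-A^3)^(7) = -A^21, so f(A) = -A^21 * <K> = A^40 - 3*A^36 + 4*A^32 - 6*A^28 + 6*A^24 - 5*A^20 + 5*A^16 - 2*A^12 + A^8.
Substitute A = t^(-1/4), i.e. A^e → t^(-e/4): V(t) = t^-2 - 2*t^-3 + 5*t^-4 - 5*t^-5 + 6*t^-6 - 6*t^-7 + 4*t^-8 - 3*t^-9 + t^-10

Answer: t^-2 - 2*t^-3 + 5*t^-4 - 5*t^-5 + 6*t^-6 - 6*t^-7 + 4*t^-8 - 3*t^-9 + t^-10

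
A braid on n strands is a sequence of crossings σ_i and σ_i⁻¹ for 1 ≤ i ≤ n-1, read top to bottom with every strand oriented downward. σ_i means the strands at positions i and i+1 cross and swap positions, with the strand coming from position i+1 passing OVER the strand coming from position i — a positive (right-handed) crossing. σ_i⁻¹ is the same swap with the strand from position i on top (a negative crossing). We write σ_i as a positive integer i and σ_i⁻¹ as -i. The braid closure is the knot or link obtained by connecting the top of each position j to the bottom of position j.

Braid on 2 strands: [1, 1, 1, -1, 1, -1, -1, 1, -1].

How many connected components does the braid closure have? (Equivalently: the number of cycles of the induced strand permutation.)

Track the strand permutation on 2 strands, starting from identity.
  step 1: s1 swaps positions 1,2 -> [2 1]
  step 2: s1 swaps positions 1,2 -> [1 2]
  step 3: s1 swaps positions 1,2 -> [2 1]
  step 4: s1^-1 swaps positions 1,2 -> [1 2]
  step 5: s1 swaps positions 1,2 -> [2 1]
  step 6: s1^-1 swaps positions 1,2 -> [1 2]
  step 7: s1^-1 swaps positions 1,2 -> [2 1]
  step 8: s1 swaps positions 1,2 -> [1 2]
  step 9: s1^-1 swaps positions 1,2 -> [2 1]
Final permutation (position -> original strand): [2 1]
Closure components = cycle count of this permutation = 1.

Answer: 1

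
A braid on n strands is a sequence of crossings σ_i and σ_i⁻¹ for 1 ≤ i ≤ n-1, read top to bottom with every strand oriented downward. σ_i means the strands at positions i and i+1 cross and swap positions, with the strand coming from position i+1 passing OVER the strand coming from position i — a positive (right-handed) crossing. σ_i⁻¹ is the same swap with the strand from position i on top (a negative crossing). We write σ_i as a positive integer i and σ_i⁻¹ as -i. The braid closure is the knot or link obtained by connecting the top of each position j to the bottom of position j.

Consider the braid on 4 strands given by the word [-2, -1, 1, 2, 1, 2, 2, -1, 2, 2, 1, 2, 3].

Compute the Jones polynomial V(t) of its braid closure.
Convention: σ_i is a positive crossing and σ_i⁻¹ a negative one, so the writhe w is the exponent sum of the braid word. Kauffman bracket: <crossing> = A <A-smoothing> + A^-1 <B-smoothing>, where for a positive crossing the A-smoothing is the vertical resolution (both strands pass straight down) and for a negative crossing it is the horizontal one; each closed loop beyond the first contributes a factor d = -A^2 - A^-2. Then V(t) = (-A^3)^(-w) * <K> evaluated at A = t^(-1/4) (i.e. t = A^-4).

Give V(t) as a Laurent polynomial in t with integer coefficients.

The presented braid s2^-1 s1^-1 s1 s2 s1 s2 s2 s1^-1 s2 s2 s1 s2 s3 on 4 strands reduces by inverse Markov moves (closure unchanged at each step):
  Destabilize: the word has the form β·s3 where s3 occurs only as the final letter (β ∈ B_3); drop it and the last strand → 3 strands.
  Deconjugate: the word is γ·β·γ⁻¹ with γ = s2^-1 s1^-1 (prefix) and γ⁻¹ = s1 s2 (suffix); strip both.
Reduced to β = s1 s2 s1 s2 s2 s1^-1 s2 s2 on 3 strands, 8 crossings.
Compute on β:
Braid: s1 s2 s1 s2 s2 s1^-1 s2 s2 on 3 strands, 8 crossings.
Writhe w = (#positive) - (#negative) = 7 - 1 = 6.
Enumerate smoothing states for the bracket polynomial. There are 2^8 = 256 states.
Each crossing splits two ways (0=vertical, 1=horizontal). The state's weight is A^(#A-smoothings - #B-smoothings) * d^(loops - 1).
Tabulate the states by total A-exponent and number of loops L (A-exp: L × count):
  A^8: L=2 ×1
  A^6: L=1 ×5, L=3 ×3
  A^4: L=2 ×27, L=4 ×1
  A^2: L=1 ×22, L=3 ×34
  A^0: L=2 ×51, L=4 ×19
  A^-2: L=1 ×8, L=3 ×42, L=5 ×6
  A^-4: L=2 ×10, L=4 ×17, L=6 ×1
  A^-6: L=3 ×5, L=5 ×3
  A^-8: L=4 ×1
Each group contributes A^e * Σ count * d^(L-1):
Powers of d = -A^2 - A^-2: d^2 = A^4 + 2 + A^-4; d^3 = -A^6 - 3*A^2 - 3*A^-2 - A^-6; d^4 = A^8 + 4*A^4 + 6 + 4*A^-4 + A^-8; d^5 = -A^10 - 5*A^6 - 10*A^2 - 10*A^-2 - 5*A^-6 - A^-10.
  A^8 * (d) = -A^10 - A^6
  A^6 * (5 + 3*d^2) = 3*A^10 + 11*A^6 + 3*A^2
  A^4 * (27*d + d^3) = -A^10 - 30*A^6 - 30*A^2 - A^-2
  A^2 * (22 + 34*d^2) = 34*A^6 + 90*A^2 + 34*A^-2
  A^0 * (51*d + 19*d^3) = -19*A^6 - 108*A^2 - 108*A^-2 - 19*A^-6
  A^-2 * (8 + 42*d^2 + 6*d^4) = 6*A^6 + 66*A^2 + 128*A^-2 + 66*A^-6 + 6*A^-10
  A^-4 * (10*d + 17*d^3 + d^5) = -A^6 - 22*A^2 - 71*A^-2 - 71*A^-6 - 22*A^-10 - A^-14
  A^-6 * (5*d^2 + 3*d^4) = 3*A^2 + 17*A^-2 + 28*A^-6 + 17*A^-10 + 3*A^-14
  A^-8 * (d^3) = -A^-2 - 3*A^-6 - 3*A^-10 - A^-14
Summing the groups: <K> = A^10 + 2*A^2 - 2*A^-2 + A^-6 - 2*A^-10 + A^-14
Normalise by the writhe: (-A^3)^(-w) = (-A^3)^(-6) = A^-18, so f(A) = A^-18 * <K> = A^-8 + 2*A^-16 - 2*A^-20 + A^-24 - 2*A^-28 + A^-32.
Substitute A = t^(-1/4), i.e. A^e → t^(-e/4): V(t) = t^8 - 2*t^7 + t^6 - 2*t^5 + 2*t^4 + t^2

Answer: t^8 - 2*t^7 + t^6 - 2*t^5 + 2*t^4 + t^2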